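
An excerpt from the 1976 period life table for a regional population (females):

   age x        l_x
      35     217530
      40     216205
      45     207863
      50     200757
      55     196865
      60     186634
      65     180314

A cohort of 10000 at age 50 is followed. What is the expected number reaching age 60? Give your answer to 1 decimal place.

The relevant probability is 186634/200757 = 0.929651.
Expected number = 10000 × 0.929651 = 9296.5.

9296.5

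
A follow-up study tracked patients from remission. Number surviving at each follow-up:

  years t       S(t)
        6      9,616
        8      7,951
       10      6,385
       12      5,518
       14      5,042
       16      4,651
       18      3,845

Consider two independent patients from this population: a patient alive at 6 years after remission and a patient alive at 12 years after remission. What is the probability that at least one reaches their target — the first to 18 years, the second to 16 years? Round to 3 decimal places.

p₁ = S(18)/S(6) = 3,845/9,616 = 0.399854; p₂ = S(16)/S(12) = 4,651/5,518 = 0.842878.
P(at least one) = 1 − (1−p₁)(1−p₂) = 1 − 0.600146 × 0.157122 = 0.905704.

0.906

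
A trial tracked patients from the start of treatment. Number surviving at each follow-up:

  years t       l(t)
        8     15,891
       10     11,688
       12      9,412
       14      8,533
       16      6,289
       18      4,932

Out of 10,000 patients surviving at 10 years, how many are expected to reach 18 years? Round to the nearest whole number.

4220

The relevant probability is 4,932/11,688 = 0.421971.
Expected number = 10,000 × 0.421971 = 4220.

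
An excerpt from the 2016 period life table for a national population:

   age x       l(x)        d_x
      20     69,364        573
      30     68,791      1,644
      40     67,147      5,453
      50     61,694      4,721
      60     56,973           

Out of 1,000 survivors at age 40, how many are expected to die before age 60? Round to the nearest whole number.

The relevant probability is 1 − 56,973/67,147 = 0.151518.
Expected number = 1,000 × 0.151518 = 152.

152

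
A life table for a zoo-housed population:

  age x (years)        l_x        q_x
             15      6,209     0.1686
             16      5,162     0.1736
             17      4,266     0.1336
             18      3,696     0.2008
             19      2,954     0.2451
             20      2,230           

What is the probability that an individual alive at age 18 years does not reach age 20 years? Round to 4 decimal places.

0.3966

P(die before 20 | alive at 18) = 1 − l_20/l_18 = 1 − 2,230/3,696 = (1,466)/3,696 = 0.396645.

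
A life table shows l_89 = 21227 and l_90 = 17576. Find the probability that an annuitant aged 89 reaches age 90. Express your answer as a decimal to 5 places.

0.82800

We want 1p89 = l_90/l_89.
The conditional survival probability is l_90/l_89 = 17576/21227 = 0.828002.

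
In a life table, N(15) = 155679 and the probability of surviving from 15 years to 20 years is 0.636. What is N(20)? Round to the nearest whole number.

99012

N(20) = N(15) × p = 155679 × 0.636 = 99012.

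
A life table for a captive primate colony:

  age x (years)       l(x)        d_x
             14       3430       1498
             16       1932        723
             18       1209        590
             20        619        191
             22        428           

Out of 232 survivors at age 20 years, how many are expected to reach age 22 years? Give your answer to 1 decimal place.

The relevant probability is 428/619 = 0.691438.
Expected number = 232 × 0.691438 = 160.4.

160.4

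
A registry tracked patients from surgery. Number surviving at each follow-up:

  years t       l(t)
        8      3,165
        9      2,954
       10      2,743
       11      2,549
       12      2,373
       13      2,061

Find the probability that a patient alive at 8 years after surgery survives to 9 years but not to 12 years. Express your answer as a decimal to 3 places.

0.184

This is the probability of reaching 9 but not 12, conditional on being alive at 8: (l(9) − l(12)) / l(8).
= (2,954 − 2,373) / 3,165 = 581 / 3,165 = 0.183570.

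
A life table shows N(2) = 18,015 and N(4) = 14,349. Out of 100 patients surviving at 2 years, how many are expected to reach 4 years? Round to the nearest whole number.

80

The relevant probability is 14,349/18,015 = 0.796503.
Expected number = 100 × 0.796503 = 80.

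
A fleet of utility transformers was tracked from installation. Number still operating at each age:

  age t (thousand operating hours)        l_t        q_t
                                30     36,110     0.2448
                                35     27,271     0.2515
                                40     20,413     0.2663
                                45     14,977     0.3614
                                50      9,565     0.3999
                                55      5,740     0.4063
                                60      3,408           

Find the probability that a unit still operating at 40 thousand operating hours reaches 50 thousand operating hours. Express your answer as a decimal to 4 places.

The conditional survival probability is l_50/l_40 = 9,565/20,413 = 0.468574.

0.4686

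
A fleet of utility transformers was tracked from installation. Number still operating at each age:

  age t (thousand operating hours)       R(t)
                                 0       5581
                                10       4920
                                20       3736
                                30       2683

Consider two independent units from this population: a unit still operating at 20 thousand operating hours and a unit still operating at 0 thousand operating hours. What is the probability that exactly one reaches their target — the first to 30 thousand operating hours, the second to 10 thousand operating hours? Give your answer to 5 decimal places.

p₁ = R(30)/R(20) = 2683/3736 = 0.718148; p₂ = R(10)/R(0) = 4920/5581 = 0.881562.
P(exactly one) = p₁(1−p₂) + (1−p₁)p₂ = 0.085056 + 0.248470 = 0.333526.

0.33353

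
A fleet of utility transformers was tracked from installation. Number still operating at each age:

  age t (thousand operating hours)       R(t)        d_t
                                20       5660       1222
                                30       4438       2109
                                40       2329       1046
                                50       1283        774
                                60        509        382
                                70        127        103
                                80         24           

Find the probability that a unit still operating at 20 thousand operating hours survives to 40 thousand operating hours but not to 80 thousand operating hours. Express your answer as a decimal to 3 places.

This is the probability of reaching 40 but not 80, conditional on being operational at 20: (R(40) − R(80)) / R(20).
= (2329 − 24) / 5660 = 2305 / 5660 = 0.407244.

0.407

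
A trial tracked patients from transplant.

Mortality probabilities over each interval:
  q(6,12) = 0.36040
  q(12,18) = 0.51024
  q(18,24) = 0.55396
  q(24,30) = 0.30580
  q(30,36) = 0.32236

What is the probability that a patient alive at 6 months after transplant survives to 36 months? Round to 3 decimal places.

Survival from 6 to 36 is the product of surviving each interval: (1 − 0.36040) × (1 − 0.51024) × (1 − 0.55396) × (1 − 0.30580) × (1 − 0.32236).
= 0.63960 × 0.48976 × 0.44604 × 0.69420 × 0.67764 = 0.065728.

0.066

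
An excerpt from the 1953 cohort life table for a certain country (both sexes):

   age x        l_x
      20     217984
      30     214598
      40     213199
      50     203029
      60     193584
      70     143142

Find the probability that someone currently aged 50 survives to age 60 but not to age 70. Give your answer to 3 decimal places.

We want 10|10q50 = (l_60 − l_70)/l_50.
This is the probability of reaching 60 but not 70, conditional on being alive at 50: (l_60 − l_70) / l_50.
= (193584 − 143142) / 203029 = 50442 / 203029 = 0.248447.

0.248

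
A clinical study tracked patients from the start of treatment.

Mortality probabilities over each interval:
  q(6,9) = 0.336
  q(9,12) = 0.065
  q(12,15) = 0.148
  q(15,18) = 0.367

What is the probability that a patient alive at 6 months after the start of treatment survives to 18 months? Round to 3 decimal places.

Chaining the interval survival probabilities: (1 − 0.336) × (1 − 0.065) × (1 − 0.148) × (1 − 0.367).
= 0.664 × 0.935 × 0.852 × 0.633 = 0.334829.

0.335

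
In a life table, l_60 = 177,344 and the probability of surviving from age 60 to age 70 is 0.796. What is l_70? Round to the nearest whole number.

l_70 = l_60 × p = 177,344 × 0.796 = 141166.

141166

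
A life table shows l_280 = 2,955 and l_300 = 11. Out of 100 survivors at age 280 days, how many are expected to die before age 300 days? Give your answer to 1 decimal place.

The relevant probability is 1 − 11/2,955 = 0.996277.
Expected number = 100 × 0.996277 = 99.6.

99.6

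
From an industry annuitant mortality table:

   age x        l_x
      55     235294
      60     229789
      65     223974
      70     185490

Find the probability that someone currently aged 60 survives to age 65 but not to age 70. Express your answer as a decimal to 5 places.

This is the probability of reaching 65 but not 70, conditional on being alive at 60: (l_65 − l_70) / l_60.
= (223974 − 185490) / 229789 = 38484 / 229789 = 0.167475.

0.16748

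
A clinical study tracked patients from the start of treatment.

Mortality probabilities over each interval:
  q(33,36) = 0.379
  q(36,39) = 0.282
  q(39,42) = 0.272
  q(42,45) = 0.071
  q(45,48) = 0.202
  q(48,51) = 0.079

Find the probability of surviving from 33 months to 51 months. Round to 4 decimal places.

0.2216

The overall survival probability is (1 − 0.379) × (1 − 0.282) × (1 − 0.272) × (1 − 0.071) × (1 − 0.202) × (1 − 0.079).
= 0.621 × 0.718 × 0.728 × 0.929 × 0.798 × 0.921 = 0.221629.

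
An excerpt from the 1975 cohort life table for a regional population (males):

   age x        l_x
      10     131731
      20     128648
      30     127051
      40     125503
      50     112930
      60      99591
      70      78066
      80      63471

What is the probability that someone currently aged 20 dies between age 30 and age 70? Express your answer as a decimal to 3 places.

This is the probability of reaching 30 but not 70, conditional on being alive at 20: (l_30 − l_70) / l_20.
= (127051 − 78066) / 128648 = 48985 / 128648 = 0.380768.

0.381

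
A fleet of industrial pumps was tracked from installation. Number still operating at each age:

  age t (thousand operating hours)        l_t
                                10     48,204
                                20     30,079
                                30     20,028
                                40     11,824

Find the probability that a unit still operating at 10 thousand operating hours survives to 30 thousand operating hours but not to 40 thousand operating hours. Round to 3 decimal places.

This is the probability of reaching 30 but not 40, conditional on being operational at 10: (l_30 − l_40) / l_10.
= (20,028 − 11,824) / 48,204 = 8,204 / 48,204 = 0.170193.

0.170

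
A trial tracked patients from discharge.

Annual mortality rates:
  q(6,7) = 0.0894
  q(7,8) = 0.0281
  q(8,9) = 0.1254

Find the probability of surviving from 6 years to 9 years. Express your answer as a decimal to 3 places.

0.774

Survival from 6 to 9 is the product of surviving each interval: (1 − 0.0894) × (1 − 0.0281) × (1 − 0.1254).
= 0.9106 × 0.9719 × 0.8746 = 0.774032.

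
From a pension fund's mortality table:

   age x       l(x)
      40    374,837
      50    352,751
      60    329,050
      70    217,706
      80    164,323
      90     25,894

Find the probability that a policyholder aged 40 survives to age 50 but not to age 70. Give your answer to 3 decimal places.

0.360

This is the probability of reaching 50 but not 70, conditional on being alive at 40: (l(50) − l(70)) / l(40).
= (352,751 − 217,706) / 374,837 = 135,045 / 374,837 = 0.360277.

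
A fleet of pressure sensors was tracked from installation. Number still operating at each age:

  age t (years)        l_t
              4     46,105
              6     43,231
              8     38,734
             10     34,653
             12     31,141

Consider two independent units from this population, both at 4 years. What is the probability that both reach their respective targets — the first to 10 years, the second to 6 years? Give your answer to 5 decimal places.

p₁ = l_10/l_4 = 34,653/46,105 = 0.751610; p₂ = l_6/l_4 = 43,231/46,105 = 0.937664.
P(both) = p₁ × p₂ = 0.751610 × 0.937664 = 0.704758.

0.70476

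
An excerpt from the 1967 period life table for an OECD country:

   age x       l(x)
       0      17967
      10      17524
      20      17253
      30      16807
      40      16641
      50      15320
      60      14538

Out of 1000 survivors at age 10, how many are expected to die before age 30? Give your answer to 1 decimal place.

40.9

The relevant probability is 1 − 16807/17524 = 0.040915.
Expected number = 1000 × 0.040915 = 40.9.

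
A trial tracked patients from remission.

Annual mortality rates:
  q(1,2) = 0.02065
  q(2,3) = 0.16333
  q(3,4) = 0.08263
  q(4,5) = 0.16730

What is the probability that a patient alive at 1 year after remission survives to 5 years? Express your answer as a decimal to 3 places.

0.626

Chaining the interval survival probabilities: (1 − 0.02065) × (1 − 0.16333) × (1 − 0.08263) × (1 − 0.16730).
= 0.97935 × 0.83667 × 0.91737 × 0.83270 = 0.625929.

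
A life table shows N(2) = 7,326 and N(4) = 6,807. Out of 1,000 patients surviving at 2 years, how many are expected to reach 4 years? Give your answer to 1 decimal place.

The relevant probability is 6,807/7,326 = 0.929156.
Expected number = 1,000 × 0.929156 = 929.2.

929.2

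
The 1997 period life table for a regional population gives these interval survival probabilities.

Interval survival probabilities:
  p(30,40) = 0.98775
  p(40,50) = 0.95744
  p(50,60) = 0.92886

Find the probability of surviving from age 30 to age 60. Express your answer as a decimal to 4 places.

Survival from 30 to 60 is the product of surviving each interval: 0.98775 × 0.95744 × 0.92886.
= 0.878433.

0.8784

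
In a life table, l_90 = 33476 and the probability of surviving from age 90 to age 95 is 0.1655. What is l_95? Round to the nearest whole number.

l_95 = l_90 × p = 33476 × 0.1655 = 5540.

5540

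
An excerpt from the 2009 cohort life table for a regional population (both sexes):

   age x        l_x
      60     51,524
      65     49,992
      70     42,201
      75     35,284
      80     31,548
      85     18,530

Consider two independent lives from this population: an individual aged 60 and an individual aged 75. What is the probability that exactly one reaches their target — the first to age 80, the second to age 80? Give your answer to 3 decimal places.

0.411

p₁ = l_80/l_60 = 31,548/51,524 = 0.612297; p₂ = l_80/l_75 = 31,548/35,284 = 0.894116.
P(exactly one) = p₁(1−p₂) + (1−p₁)p₂ = 0.064832 + 0.346651 = 0.411484.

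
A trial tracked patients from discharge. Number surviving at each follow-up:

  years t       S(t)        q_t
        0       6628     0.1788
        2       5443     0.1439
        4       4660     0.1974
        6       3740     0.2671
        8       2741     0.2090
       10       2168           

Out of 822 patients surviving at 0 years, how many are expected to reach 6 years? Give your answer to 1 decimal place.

The relevant probability is 3740/6628 = 0.564273.
Expected number = 822 × 0.564273 = 463.8.

463.8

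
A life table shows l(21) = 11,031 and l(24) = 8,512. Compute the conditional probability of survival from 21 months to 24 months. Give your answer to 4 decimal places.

The conditional survival probability is l(24)/l(21) = 8,512/11,031 = 0.771644.

0.7716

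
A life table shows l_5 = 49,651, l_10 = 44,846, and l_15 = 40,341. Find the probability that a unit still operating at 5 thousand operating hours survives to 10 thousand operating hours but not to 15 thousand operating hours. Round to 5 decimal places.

0.09073

This is the probability of reaching 10 but not 15, conditional on being operational at 5: (l_10 − l_15) / l_5.
= (44,846 − 40,341) / 49,651 = 4,505 / 49,651 = 0.090733.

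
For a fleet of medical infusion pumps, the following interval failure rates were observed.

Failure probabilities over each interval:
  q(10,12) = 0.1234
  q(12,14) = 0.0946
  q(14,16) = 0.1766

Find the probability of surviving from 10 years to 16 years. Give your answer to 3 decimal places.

0.654

Chaining the interval survival probabilities: (1 − 0.1234) × (1 − 0.0946) × (1 − 0.1766).
= 0.8766 × 0.9054 × 0.8234 = 0.653511.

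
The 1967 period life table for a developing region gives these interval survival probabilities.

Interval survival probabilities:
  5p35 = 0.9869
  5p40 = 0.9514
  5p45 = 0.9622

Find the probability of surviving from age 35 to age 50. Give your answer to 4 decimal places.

0.9034

Chaining the interval survival probabilities: 0.9869 × 0.9514 × 0.9622.
= 0.903445.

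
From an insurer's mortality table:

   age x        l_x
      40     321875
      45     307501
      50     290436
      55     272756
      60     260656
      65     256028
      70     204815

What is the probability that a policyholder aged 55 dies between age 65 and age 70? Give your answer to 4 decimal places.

0.1878

We want 10|5q55 = (l_65 − l_70)/l_55.
This is the probability of reaching 65 but not 70, conditional on being alive at 55: (l_65 − l_70) / l_55.
= (256028 − 204815) / 272756 = 51213 / 272756 = 0.187761.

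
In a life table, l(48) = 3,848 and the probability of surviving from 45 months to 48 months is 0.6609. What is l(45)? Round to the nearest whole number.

l(45) = l(48) / p = 3,848 / 0.6609 = 5822.

5822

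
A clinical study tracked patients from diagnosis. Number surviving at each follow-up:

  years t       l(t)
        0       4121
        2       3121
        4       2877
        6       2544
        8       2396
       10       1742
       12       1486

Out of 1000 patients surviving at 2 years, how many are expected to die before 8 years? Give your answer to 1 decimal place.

The relevant probability is 1 − 2396/3121 = 0.232297.
Expected number = 1000 × 0.232297 = 232.3.

232.3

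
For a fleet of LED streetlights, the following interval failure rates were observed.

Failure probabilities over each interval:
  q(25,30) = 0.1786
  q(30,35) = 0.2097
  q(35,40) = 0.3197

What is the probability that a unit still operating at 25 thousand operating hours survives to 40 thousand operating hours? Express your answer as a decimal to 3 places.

P(survive 25→40) = (1 − 0.1786) × (1 − 0.2097) × (1 − 0.3197).
= 0.8214 × 0.7903 × 0.6803 = 0.441618.

0.442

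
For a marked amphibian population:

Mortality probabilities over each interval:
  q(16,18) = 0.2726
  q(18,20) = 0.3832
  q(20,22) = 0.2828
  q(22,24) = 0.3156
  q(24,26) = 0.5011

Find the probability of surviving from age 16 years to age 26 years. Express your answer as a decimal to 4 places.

0.1099

The overall survival probability is (1 − 0.2726) × (1 − 0.3832) × (1 − 0.2828) × (1 − 0.3156) × (1 − 0.5011).
= 0.7274 × 0.6168 × 0.7172 × 0.6844 × 0.4989 = 0.109871.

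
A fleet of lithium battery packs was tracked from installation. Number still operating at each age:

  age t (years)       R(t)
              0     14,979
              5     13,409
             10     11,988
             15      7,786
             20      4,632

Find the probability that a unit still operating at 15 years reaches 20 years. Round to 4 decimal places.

The conditional survival probability is R(20)/R(15) = 4,632/7,786 = 0.594914.

0.5949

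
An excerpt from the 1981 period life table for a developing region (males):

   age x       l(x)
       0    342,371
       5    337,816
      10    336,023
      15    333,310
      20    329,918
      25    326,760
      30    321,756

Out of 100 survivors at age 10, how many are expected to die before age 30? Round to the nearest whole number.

4

The relevant probability is 1 − 321,756/336,023 = 0.042458.
Expected number = 100 × 0.042458 = 4.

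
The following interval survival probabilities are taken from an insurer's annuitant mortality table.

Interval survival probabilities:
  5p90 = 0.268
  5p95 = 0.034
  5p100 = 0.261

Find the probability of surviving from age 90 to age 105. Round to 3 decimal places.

0.002

Chaining the interval survival probabilities: 0.268 × 0.034 × 0.261.
= 0.002378.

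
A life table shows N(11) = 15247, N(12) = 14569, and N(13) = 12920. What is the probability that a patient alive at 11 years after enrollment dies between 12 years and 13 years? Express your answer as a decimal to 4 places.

0.1082

This is the probability of reaching 12 but not 13, conditional on being alive at 11: (N(12) − N(13)) / N(11).
= (14569 − 12920) / 15247 = 1649 / 15247 = 0.108152.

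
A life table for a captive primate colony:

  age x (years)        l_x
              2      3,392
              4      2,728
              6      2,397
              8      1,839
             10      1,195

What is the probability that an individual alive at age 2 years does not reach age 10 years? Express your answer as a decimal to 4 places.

P(die before 10 | alive at 2) = 1 − l_10/l_2 = 1 − 1,195/3,392 = (2,197)/3,392 = 0.647700.

0.6477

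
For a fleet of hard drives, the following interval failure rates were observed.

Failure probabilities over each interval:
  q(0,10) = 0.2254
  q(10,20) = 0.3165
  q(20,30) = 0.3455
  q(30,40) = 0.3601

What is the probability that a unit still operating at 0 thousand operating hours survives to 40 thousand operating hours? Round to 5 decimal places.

Chaining the interval survival probabilities: (1 − 0.2254) × (1 − 0.3165) × (1 − 0.3455) × (1 − 0.3601).
= 0.7746 × 0.6835 × 0.6545 × 0.6399 = 0.221737.

0.22174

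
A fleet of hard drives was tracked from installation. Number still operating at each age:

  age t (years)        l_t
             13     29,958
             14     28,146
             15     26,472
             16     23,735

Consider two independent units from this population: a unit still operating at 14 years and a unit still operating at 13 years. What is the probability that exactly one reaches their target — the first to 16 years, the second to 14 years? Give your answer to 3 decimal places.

0.198

p₁ = l_16/l_14 = 23,735/28,146 = 0.843281; p₂ = l_14/l_13 = 28,146/29,958 = 0.939515.
P(exactly one) = p₁(1−p₂) + (1−p₁)p₂ = 0.051006 + 0.147240 = 0.198246.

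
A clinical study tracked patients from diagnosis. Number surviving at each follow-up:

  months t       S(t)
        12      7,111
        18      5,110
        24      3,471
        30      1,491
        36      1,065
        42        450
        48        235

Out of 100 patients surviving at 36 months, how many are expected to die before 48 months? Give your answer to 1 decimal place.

77.9

The relevant probability is 1 − 235/1,065 = 0.779343.
Expected number = 100 × 0.779343 = 77.9.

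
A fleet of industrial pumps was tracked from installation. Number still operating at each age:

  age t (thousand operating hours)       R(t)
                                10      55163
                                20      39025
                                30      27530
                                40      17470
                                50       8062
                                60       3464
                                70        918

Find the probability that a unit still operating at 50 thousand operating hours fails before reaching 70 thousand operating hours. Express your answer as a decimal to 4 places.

P(fail before 70 | operational at 50) = 1 − R(70)/R(50) = 1 − 918/8062 = (7144)/8062 = 0.886132.

0.8861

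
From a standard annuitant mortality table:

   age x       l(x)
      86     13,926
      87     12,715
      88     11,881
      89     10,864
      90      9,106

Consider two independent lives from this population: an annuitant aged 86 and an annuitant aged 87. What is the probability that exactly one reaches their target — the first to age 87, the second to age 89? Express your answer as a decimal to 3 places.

p₁ = l(87)/l(86) = 12,715/13,926 = 0.913040; p₂ = l(89)/l(87) = 10,864/12,715 = 0.854424.
P(exactly one) = p₁(1−p₂) + (1−p₁)p₂ = 0.132917 + 0.074301 = 0.207217.

0.207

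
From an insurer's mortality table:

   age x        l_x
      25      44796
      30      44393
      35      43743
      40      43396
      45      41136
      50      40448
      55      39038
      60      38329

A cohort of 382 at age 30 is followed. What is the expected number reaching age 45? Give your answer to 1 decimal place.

The relevant probability is 41136/44393 = 0.926633.
Expected number = 382 × 0.926633 = 354.0.

354.0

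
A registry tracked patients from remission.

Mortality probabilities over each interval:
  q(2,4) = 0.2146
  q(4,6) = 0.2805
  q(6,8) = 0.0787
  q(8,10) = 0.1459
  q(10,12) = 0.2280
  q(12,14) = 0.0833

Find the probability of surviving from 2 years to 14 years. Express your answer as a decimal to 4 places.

0.3147

The overall survival probability is (1 − 0.2146) × (1 − 0.2805) × (1 − 0.0787) × (1 − 0.1459) × (1 − 0.2280) × (1 − 0.0833).
= 0.7854 × 0.7195 × 0.9213 × 0.8541 × 0.7720 × 0.9167 = 0.314685.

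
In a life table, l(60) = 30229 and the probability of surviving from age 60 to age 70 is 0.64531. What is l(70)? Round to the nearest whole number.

19507

l(70) = l(60) × p = 30229 × 0.64531 = 19507.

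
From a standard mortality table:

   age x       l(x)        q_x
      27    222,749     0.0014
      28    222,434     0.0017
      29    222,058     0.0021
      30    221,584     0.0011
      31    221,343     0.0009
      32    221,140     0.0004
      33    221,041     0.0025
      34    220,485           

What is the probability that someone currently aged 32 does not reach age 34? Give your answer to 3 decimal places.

0.003

P(die before 34 | alive at 32) = 1 − l(34)/l(32) = 1 − 220,485/221,140 = (655)/221,140 = 0.002962.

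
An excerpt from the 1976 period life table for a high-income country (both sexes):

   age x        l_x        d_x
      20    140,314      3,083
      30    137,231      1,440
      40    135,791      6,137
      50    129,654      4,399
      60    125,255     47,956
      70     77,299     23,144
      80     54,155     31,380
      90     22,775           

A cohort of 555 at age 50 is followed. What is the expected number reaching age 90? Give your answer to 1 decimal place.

97.5

The relevant probability is 22,775/129,654 = 0.175660.
Expected number = 555 × 0.175660 = 97.5.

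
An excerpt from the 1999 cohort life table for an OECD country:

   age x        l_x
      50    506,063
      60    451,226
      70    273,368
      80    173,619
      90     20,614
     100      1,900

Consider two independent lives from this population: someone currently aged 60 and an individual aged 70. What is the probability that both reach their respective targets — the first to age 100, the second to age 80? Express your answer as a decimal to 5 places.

0.00267

p₁ = l_100/l_60 = 1,900/451,226 = 0.004211; p₂ = l_80/l_70 = 173,619/273,368 = 0.635111.
P(both) = p₁ × p₂ = 0.004211 × 0.635111 = 0.002674.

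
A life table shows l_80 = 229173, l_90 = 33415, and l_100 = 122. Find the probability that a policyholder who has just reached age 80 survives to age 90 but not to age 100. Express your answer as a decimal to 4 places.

0.1453

This is the probability of reaching 90 but not 100, conditional on being alive at 80: (l_90 − l_100) / l_80.
= (33415 − 122) / 229173 = 33293 / 229173 = 0.145275.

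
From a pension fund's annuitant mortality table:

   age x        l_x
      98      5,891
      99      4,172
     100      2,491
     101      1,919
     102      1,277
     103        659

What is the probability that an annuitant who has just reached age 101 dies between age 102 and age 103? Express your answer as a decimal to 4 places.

This is the probability of reaching 102 but not 103, conditional on being alive at 101: (l_102 − l_103) / l_101.
= (1,277 − 659) / 1,919 = 618 / 1,919 = 0.322043.

0.3220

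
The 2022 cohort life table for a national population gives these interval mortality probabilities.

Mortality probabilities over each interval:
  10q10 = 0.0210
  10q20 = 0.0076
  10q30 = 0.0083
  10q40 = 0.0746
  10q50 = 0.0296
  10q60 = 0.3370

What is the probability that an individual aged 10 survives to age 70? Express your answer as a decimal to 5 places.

0.57365

Chaining the interval survival probabilities: (1 − 0.0210) × (1 − 0.0076) × (1 − 0.0083) × (1 − 0.0746) × (1 − 0.0296) × (1 − 0.3370).
= 0.9790 × 0.9924 × 0.9917 × 0.9254 × 0.9704 × 0.6630 = 0.573645.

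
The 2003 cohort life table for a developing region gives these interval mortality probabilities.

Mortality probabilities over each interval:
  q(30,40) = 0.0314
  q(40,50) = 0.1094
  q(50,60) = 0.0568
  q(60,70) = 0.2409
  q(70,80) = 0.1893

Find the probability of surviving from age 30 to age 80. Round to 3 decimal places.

0.501

Survival from 30 to 80 is the product of surviving each interval: (1 − 0.0314) × (1 − 0.1094) × (1 − 0.0568) × (1 − 0.2409) × (1 − 0.1893).
= 0.9686 × 0.8906 × 0.9432 × 0.7591 × 0.8107 = 0.500714.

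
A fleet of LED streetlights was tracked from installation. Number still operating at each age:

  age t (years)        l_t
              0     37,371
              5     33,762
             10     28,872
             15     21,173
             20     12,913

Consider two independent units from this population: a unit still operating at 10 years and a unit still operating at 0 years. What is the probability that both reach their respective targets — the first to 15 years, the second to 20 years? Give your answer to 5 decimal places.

p₁ = l_15/l_10 = 21,173/28,872 = 0.733340; p₂ = l_20/l_0 = 12,913/37,371 = 0.345535.
P(both) = p₁ × p₂ = 0.733340 × 0.345535 = 0.253395.

0.25339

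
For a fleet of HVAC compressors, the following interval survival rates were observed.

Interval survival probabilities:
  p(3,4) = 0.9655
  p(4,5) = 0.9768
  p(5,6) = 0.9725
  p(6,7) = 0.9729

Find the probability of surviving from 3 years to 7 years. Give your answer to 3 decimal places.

P(survive 3→7) = 0.9655 × 0.9768 × 0.9725 × 0.9729.
= 0.892310.

0.892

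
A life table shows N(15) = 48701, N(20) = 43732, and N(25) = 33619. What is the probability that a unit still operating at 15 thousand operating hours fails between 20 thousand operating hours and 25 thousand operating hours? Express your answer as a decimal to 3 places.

This is the probability of reaching 20 but not 25, conditional on being operational at 15: (N(20) − N(25)) / N(15).
= (43732 − 33619) / 48701 = 10113 / 48701 = 0.207655.

0.208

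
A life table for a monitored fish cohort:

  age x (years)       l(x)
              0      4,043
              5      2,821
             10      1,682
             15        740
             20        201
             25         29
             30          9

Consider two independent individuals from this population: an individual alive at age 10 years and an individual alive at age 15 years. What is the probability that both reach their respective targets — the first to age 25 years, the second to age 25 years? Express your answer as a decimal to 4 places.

p₁ = l(25)/l(10) = 29/1,682 = 0.017241; p₂ = l(25)/l(15) = 29/740 = 0.039189.
P(both) = p₁ × p₂ = 0.017241 × 0.039189 = 0.000676.

0.0007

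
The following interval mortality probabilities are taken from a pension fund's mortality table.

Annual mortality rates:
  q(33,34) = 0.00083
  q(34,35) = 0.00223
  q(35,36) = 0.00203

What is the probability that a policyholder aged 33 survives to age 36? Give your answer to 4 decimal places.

0.9949

The overall survival probability is (1 − 0.00083) × (1 − 0.00223) × (1 − 0.00203).
= 0.99917 × 0.99777 × 0.99797 = 0.994918.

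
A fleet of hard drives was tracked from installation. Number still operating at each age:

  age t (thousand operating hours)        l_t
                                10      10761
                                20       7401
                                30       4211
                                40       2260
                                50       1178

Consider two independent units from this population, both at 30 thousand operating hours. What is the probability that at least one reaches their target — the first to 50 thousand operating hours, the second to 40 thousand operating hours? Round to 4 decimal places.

0.6663

p₁ = l_50/l_30 = 1178/4211 = 0.279744; p₂ = l_40/l_30 = 2260/4211 = 0.536690.
P(at least one) = 1 − (1−p₁)(1−p₂) = 1 − 0.720256 × 0.463310 = 0.666298.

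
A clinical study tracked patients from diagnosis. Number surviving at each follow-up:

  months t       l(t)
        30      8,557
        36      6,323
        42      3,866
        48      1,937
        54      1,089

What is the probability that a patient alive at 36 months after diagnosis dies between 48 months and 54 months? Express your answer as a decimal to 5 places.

0.13411

This is the probability of reaching 48 but not 54, conditional on being alive at 36: (l(48) − l(54)) / l(36).
= (1,937 − 1,089) / 6,323 = 848 / 6,323 = 0.134114.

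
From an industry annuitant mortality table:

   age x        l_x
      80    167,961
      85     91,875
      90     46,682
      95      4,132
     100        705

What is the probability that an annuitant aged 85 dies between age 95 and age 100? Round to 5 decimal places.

0.03730

This is the probability of reaching 95 but not 100, conditional on being alive at 85: (l_95 − l_100) / l_85.
= (4,132 − 705) / 91,875 = 3,427 / 91,875 = 0.037301.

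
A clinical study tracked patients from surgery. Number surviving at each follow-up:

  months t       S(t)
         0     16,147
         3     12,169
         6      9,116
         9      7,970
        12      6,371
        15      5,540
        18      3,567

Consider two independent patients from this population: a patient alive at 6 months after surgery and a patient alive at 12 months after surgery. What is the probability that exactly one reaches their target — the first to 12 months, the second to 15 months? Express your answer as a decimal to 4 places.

0.3530

p₁ = S(12)/S(6) = 6,371/9,116 = 0.698881; p₂ = S(15)/S(12) = 5,540/6,371 = 0.869565.
P(exactly one) = p₁(1−p₂) + (1−p₁)p₂ = 0.091159 + 0.261843 = 0.353001.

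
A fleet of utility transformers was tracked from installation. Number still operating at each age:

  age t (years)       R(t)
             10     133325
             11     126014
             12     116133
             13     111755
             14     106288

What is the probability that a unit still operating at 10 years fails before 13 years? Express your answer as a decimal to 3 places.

0.162

P(fail before 13 | operational at 10) = 1 − R(13)/R(10) = 1 − 111755/133325 = (21570)/133325 = 0.161785.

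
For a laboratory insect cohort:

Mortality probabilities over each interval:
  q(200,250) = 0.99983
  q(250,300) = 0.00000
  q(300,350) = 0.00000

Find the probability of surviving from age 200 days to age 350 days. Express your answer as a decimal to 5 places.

Survival from 200 to 350 is the product of surviving each interval: (1 − 0.99983) × (1 − 0.00000) × (1 − 0.00000).
= 0.00017 × 1.00000 × 1.00000 = 0.000170.

0.00017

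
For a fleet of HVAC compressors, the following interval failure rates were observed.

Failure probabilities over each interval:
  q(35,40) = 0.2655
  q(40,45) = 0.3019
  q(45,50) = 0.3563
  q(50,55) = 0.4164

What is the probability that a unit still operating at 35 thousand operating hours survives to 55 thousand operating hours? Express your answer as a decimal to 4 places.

Survival from 35 to 55 is the product of surviving each interval: (1 − 0.2655) × (1 − 0.3019) × (1 − 0.3563) × (1 − 0.4164).
= 0.7345 × 0.6981 × 0.6437 × 0.5836 = 0.192623.

0.1926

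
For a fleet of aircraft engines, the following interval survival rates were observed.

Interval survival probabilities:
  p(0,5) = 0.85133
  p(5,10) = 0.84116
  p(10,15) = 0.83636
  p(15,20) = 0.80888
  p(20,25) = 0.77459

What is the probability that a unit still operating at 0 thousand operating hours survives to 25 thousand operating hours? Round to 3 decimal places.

The overall survival probability is 0.85133 × 0.84116 × 0.83636 × 0.80888 × 0.77459.
= 0.375254.

0.375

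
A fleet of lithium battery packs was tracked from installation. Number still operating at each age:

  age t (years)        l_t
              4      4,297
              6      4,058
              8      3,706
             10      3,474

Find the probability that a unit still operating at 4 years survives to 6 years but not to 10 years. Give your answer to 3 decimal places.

This is the probability of reaching 6 but not 10, conditional on being operational at 4: (l_6 − l_10) / l_4.
= (4,058 − 3,474) / 4,297 = 584 / 4,297 = 0.135909.

0.136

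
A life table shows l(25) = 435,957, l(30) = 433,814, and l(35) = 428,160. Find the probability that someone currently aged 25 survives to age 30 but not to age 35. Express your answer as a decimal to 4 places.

0.0130

This is the probability of reaching 30 but not 35, conditional on being alive at 25: (l(30) − l(35)) / l(25).
= (433,814 − 428,160) / 435,957 = 5,654 / 435,957 = 0.012969.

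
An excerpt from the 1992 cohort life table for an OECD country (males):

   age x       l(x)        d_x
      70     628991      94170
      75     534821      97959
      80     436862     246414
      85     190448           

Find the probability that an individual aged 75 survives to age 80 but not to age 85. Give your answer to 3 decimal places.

0.461

This is the probability of reaching 80 but not 85, conditional on being alive at 75: (l(80) − l(85)) / l(75).
= (436862 − 190448) / 534821 = 246414 / 534821 = 0.460741.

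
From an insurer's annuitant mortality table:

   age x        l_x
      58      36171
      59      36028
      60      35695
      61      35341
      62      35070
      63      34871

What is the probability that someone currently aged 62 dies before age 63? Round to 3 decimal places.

0.006

P(die before 63 | alive at 62) = 1 − l_63/l_62 = 1 − 34871/35070 = (199)/35070 = 0.005674.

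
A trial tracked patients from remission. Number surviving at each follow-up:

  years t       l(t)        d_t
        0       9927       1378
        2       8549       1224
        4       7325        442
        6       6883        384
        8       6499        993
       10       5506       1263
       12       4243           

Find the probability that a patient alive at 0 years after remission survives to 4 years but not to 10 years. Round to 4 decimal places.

0.1832

This is the probability of reaching 4 but not 10, conditional on being alive at 0: (l(4) − l(10)) / l(0).
= (7325 − 5506) / 9927 = 1819 / 9927 = 0.183238.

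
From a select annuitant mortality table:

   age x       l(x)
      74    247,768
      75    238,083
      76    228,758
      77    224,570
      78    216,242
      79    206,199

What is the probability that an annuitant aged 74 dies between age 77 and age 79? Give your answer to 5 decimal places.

This is the probability of reaching 77 but not 79, conditional on being alive at 74: (l(77) − l(79)) / l(74).
= (224,570 − 206,199) / 247,768 = 18,371 / 247,768 = 0.074146.

0.07415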